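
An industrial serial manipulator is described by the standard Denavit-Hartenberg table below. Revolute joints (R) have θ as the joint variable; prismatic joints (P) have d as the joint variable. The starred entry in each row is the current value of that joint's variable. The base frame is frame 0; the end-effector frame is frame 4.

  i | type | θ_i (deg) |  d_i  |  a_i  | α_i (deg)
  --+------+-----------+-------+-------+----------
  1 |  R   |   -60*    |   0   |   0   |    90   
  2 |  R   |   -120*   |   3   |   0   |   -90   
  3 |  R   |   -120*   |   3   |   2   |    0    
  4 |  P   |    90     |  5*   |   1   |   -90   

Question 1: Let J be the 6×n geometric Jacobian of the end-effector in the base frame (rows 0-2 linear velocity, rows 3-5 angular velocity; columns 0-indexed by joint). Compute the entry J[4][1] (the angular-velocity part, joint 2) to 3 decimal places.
axis z_1 = (-0.8660,-0.5000,0.0000); lever o_n−o_1 = (-1.0335,-8.6740,-3.8840)
cross product → J_v[:, 1] = (1.9420,-3.3636,6.9952)
J_ω[:, 1] = z_1
entry J[4][1] = -0.5000

-0.500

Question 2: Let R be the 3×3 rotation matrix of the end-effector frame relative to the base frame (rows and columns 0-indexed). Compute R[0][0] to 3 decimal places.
End-effector x-axis (col 0 of R) = (-0.6495,0.1250,-0.7500)
R[0][0] = -0.6495

-0.650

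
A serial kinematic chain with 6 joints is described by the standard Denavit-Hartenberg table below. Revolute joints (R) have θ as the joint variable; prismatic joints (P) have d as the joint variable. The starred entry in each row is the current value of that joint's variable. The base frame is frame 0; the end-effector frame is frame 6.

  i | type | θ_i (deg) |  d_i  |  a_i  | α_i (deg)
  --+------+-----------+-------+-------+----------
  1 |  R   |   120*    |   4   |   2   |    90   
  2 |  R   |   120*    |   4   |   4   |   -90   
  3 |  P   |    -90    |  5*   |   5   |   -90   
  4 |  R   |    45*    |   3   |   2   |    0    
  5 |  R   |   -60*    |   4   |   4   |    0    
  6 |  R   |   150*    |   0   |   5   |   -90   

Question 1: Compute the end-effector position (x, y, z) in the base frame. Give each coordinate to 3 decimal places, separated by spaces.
11.523 1.526 12.984

after link 1: o_1 = (-1.0000, 1.7321, 4.0000)
after link 2: o_2 = (3.4641, 2.0000, 7.4641)
after link 3: o_3 = (9.9593, 0.7500, 4.9641)
after link 4: o_4 = (11.3217, 1.2187, 8.2693)
after link 5: o_5 = (16.1160, 0.6421, 11.2157)
after link 6: o_6 = (11.5232, 1.5260, 12.9835)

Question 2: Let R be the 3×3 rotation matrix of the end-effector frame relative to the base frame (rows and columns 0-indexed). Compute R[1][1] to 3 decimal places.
0.433

End-effector y-axis (col 1 of R) = (-0.2500,0.4330,-0.8660)
R[1][1] = 0.4330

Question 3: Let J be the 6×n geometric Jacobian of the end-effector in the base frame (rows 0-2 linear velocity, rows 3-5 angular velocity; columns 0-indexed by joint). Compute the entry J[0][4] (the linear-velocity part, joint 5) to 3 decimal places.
-2.307

axis z_4 = (0.2500,-0.4330,0.8660); lever o_n−o_4 = (0.2016,0.3072,4.7142)
cross product → J_v[:, 4] = (-2.3074,-1.0040,0.1641)
J_ω[:, 4] = z_4
entry J[0][4] = -2.3074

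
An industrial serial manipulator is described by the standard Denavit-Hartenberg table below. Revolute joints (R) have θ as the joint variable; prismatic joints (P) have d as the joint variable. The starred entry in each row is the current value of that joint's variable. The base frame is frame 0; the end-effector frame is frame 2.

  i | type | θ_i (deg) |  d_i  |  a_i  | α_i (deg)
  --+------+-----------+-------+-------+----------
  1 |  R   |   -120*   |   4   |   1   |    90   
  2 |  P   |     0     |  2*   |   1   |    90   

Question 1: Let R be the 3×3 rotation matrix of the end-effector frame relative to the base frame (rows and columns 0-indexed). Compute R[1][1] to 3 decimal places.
0.500

End-effector y-axis (col 1 of R) = (-0.8660,0.5000,0.0000)
R[1][1] = 0.5000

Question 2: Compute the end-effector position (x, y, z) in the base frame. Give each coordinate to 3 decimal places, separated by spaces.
-2.732 -0.732 4.000

after link 1: o_1 = (-0.5000, -0.8660, 4.0000)
after link 2: o_2 = (-2.7321, -0.7321, 4.0000)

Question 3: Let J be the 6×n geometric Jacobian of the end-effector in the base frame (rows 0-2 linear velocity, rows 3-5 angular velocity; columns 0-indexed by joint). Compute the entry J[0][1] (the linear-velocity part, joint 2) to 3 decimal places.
-0.866

prismatic axis z_1 = (-0.8660,0.5000,0.0000)
J_v[:, 1] = z_1; J_ω[:, 1] = (0,0,0)
entry J[0][1] = -0.8660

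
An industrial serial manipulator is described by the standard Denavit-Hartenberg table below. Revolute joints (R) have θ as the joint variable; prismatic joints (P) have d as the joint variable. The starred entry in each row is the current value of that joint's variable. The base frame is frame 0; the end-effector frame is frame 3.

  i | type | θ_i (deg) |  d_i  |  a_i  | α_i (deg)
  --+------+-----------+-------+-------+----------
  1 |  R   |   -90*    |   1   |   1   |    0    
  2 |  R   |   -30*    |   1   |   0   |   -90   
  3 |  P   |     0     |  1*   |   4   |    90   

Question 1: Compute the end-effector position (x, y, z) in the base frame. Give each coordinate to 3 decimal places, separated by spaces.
after link 1: o_1 = (0.0000, -1.0000, 1.0000)
after link 2: o_2 = (0.0000, -1.0000, 2.0000)
after link 3: o_3 = (-1.1340, -4.9641, 2.0000)

-1.134 -4.964 2.000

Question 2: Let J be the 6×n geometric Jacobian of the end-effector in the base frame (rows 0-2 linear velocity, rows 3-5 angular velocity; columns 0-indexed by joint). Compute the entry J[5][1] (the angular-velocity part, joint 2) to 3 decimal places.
axis z_1 = (0.0000,0.0000,1.0000); lever o_n−o_1 = (-1.1340,-3.9641,1.0000)
cross product → J_v[:, 1] = (3.9641,-1.1340,0.0000)
J_ω[:, 1] = z_1
entry J[5][1] = 1.0000

1.000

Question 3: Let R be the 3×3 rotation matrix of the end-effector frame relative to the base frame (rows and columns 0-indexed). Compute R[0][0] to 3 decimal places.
End-effector x-axis (col 0 of R) = (-0.5000,-0.8660,0.0000)
R[0][0] = -0.5000

-0.500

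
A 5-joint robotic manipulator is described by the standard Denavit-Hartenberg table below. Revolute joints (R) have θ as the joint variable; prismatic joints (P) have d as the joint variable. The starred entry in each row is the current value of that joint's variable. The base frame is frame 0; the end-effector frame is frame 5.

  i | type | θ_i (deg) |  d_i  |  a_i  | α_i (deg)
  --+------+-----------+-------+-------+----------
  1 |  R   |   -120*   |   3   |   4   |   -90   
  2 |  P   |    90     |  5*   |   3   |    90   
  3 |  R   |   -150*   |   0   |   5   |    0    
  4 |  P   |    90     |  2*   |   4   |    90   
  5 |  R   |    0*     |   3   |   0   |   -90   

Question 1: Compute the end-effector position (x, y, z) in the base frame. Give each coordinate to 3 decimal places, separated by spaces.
after link 1: o_1 = (-2.0000, -3.4641, 3.0000)
after link 2: o_2 = (2.3301, -5.9641, 0.0000)
after link 3: o_3 = (0.1651, -4.7141, 4.3301)
after link 4: o_4 = (-3.8349, -4.7141, 2.3301)
after link 5: o_5 = (-5.1340, -3.9641, 4.9282)

-5.134 -3.964 4.928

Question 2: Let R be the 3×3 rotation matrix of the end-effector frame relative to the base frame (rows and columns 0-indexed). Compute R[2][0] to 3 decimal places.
End-effector x-axis (col 0 of R) = (-0.7500,0.4330,-0.5000)
R[2][0] = -0.5000

-0.500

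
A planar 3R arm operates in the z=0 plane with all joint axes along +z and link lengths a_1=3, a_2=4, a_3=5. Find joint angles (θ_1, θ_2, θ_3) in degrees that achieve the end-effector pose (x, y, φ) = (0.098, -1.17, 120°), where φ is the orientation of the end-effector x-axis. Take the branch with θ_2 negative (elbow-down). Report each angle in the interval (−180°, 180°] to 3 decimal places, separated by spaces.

wrist centre = target − a_3·(cos φ, sin φ) = (2.5980, -5.5001)
cos θ_2 = (37.0010−3²−4²)/(2·3·4) = 0.5000; θ_2 = -59.9972° (elbow-down)
β = atan2(-5.5001,2.5980) = -64.7162°; ψ = atan2(-3.4640,5.0002) = -34.7134°
θ_1 = β − ψ = -30.0028°
θ_3 = φ − θ_1 − θ_2 = -150.0000° (wrapped to (-180°,180°])

-30.003 -59.997 -150.000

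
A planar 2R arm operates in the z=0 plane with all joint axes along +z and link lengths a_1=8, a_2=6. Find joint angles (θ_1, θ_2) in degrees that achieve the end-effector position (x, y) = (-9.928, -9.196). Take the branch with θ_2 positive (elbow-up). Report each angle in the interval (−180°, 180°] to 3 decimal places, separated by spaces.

cos θ_2 = (183.1316−8²−6²)/(2·8·6) = 0.8660; θ_2 = 30.0082° (elbow-up)
β = atan2(-9.1960,-9.9280) = -137.1920°; ψ = atan2(3.0007,13.1957) = 12.8113°
θ_1 = β − ψ = -150.0033°

-150.003 30.008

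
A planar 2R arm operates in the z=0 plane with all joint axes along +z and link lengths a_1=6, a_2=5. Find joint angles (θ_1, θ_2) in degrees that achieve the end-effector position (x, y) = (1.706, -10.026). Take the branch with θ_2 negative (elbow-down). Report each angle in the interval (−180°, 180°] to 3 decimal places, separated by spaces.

cos θ_2 = (103.4311−6²−5²)/(2·6·5) = 0.7072; θ_2 = -44.9936° (elbow-down)
β = atan2(-10.0260,1.7060) = -80.3432°; ψ = atan2(-3.5351,9.5359) = -20.3407°
θ_1 = β − ψ = -60.0025°

-60.003 -44.994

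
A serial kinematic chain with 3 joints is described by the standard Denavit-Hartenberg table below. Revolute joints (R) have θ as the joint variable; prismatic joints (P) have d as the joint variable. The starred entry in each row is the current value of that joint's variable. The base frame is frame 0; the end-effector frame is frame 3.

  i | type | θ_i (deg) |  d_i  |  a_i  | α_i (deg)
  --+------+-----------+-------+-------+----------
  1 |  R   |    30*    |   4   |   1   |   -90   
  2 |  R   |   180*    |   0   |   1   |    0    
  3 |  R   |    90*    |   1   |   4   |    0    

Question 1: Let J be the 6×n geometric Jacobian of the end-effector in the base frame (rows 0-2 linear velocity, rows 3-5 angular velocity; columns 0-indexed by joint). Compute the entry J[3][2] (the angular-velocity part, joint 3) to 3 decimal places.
axis z_2 = (-0.5000,0.8660,0.0000); lever o_n−o_2 = (-0.5000,0.8660,4.0000)
cross product → J_v[:, 2] = (3.4641,2.0000,0.0000)
J_ω[:, 2] = z_2
entry J[3][2] = -0.5000

-0.500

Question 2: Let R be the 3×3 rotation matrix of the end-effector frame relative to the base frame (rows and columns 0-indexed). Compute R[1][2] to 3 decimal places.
End-effector z-axis (col 2 of R) = (-0.5000,0.8660,0.0000)
R[1][2] = 0.8660

0.866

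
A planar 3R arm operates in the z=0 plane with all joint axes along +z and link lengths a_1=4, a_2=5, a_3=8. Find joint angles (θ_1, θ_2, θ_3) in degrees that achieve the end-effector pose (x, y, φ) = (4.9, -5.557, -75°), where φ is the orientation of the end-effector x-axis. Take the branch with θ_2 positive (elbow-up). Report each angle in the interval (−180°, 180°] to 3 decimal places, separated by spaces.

-45.024 134.999 -164.975

wrist centre = target − a_3·(cos φ, sin φ) = (2.8294, 2.1704)
cos θ_2 = (12.7164−4²−5²)/(2·4·5) = -0.7071; θ_2 = 134.9986° (elbow-up)
β = atan2(2.1704,2.8294) = 37.4910°; ψ = atan2(3.5356,0.4646) = 82.5146°
θ_1 = β − ψ = -45.0236°
θ_3 = φ − θ_1 − θ_2 = -164.9749° (wrapped to (-180°,180°])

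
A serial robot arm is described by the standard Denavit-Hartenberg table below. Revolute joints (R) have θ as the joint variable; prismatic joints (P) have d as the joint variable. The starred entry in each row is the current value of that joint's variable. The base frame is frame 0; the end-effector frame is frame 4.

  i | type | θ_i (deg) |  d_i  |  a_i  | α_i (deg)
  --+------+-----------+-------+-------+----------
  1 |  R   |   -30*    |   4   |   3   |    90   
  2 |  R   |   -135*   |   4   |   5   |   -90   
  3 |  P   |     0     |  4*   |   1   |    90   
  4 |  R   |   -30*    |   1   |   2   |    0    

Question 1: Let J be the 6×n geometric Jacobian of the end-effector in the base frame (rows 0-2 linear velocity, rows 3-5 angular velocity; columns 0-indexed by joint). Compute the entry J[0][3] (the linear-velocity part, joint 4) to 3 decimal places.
0.448

axis z_3 = (-0.5000,-0.8660,0.0000); lever o_n−o_3 = (-2.1730,0.0999,-0.5176)
cross product → J_v[:, 3] = (0.4483,-0.2588,-1.9319)
J_ω[:, 3] = z_3
entry J[0][3] = 0.4483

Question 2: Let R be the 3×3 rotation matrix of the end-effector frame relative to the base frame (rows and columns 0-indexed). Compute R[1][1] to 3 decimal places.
End-effector y-axis (col 1 of R) = (0.2241,-0.1294,-0.9659)
R[1][1] = -0.1294

-0.129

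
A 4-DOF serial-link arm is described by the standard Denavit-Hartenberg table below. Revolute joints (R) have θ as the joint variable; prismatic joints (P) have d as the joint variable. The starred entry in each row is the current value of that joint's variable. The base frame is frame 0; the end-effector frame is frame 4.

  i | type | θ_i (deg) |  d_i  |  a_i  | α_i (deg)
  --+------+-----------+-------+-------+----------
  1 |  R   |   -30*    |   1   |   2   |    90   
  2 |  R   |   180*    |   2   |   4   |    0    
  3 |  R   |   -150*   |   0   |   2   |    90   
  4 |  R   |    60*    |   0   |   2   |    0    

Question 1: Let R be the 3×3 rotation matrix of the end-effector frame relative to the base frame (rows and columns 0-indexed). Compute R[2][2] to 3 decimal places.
-0.866

End-effector z-axis (col 2 of R) = (0.4330,-0.2500,-0.8660)
R[2][2] = -0.8660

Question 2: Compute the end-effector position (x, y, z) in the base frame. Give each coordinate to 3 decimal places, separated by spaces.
-1.348 -3.531 2.500

after link 1: o_1 = (1.7321, -1.0000, 1.0000)
after link 2: o_2 = (-2.7321, -0.7321, 1.0000)
after link 3: o_3 = (-1.2321, -1.5981, 2.0000)
after link 4: o_4 = (-1.3481, -3.5311, 2.5000)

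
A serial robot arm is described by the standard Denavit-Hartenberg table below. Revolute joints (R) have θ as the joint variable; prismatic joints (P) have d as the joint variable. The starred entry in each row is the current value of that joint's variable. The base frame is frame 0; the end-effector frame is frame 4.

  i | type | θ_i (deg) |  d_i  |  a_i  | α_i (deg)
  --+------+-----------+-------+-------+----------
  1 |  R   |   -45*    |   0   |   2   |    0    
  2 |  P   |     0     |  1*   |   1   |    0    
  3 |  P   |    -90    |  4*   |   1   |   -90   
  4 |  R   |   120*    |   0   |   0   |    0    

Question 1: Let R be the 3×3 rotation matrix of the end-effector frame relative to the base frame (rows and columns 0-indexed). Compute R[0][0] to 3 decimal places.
End-effector x-axis (col 0 of R) = (0.3536,0.3536,-0.8660)
R[0][0] = 0.3536

0.354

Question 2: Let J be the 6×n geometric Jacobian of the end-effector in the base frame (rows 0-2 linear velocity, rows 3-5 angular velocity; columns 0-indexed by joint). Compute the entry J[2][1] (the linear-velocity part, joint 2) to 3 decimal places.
1.000

prismatic axis z_1 = (0.0000,0.0000,1.0000)
J_v[:, 1] = z_1; J_ω[:, 1] = (0,0,0)
entry J[2][1] = 1.0000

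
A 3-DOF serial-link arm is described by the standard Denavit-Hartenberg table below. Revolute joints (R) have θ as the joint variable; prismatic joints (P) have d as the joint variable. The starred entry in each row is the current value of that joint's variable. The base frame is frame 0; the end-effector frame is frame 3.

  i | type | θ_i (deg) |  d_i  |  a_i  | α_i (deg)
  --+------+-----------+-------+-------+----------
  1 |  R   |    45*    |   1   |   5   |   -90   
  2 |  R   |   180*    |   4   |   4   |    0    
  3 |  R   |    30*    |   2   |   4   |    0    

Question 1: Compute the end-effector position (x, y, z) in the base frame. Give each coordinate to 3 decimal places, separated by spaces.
-5.985 2.500 3.000

after link 1: o_1 = (3.5355, 3.5355, 1.0000)
after link 2: o_2 = (-2.1213, 3.5355, 1.0000)
after link 3: o_3 = (-5.9850, 2.5003, 3.0000)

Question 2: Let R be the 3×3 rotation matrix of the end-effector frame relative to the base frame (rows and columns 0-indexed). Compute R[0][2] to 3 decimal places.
End-effector z-axis (col 2 of R) = (-0.7071,0.7071,0.0000)
R[0][2] = -0.7071

-0.707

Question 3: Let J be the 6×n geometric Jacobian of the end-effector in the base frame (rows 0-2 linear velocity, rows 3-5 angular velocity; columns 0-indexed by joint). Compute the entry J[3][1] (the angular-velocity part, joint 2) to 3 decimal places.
-0.707

axis z_1 = (-0.7071,0.7071,0.0000); lever o_n−o_1 = (-9.5206,-1.0353,2.0000)
cross product → J_v[:, 1] = (1.4142,1.4142,7.4641)
J_ω[:, 1] = z_1
entry J[3][1] = -0.7071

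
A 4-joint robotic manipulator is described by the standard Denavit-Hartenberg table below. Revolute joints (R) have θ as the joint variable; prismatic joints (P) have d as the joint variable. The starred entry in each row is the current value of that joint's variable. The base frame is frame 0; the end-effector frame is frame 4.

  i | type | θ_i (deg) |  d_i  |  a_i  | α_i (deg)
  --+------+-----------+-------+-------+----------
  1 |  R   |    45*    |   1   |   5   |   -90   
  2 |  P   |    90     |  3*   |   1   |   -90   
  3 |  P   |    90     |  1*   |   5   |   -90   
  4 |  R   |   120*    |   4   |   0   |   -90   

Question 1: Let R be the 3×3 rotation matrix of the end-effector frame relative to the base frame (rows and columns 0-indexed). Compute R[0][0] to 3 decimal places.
End-effector x-axis (col 0 of R) = (0.2588,0.9659,0.0000)
R[0][0] = 0.2588

0.259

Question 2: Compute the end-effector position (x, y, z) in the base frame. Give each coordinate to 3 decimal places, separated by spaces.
4.243 1.414 4.000

after link 1: o_1 = (3.5355, 3.5355, 1.0000)
after link 2: o_2 = (1.4142, 5.6569, 0.0000)
after link 3: o_3 = (4.2426, 1.4142, -0.0000)
after link 4: o_4 = (4.2426, 1.4142, 4.0000)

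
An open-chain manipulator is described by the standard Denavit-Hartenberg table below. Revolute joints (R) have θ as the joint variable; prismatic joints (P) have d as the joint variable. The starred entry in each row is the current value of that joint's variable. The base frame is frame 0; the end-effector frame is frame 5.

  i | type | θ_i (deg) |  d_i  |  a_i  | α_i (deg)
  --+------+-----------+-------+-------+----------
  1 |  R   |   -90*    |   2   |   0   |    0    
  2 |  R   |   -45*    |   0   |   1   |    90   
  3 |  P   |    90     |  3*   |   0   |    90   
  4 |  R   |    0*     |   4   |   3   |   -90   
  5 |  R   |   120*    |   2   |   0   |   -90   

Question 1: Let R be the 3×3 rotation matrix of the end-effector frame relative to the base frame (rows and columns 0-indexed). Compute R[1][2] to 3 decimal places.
-0.354

End-effector z-axis (col 2 of R) = (-0.3536,-0.3536,-0.8660)
R[1][2] = -0.3536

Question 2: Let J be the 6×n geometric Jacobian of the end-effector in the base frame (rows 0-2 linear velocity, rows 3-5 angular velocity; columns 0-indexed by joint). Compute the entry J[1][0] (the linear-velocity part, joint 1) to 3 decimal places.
-7.071

axis z_0 = ẑ; lever o_n−o_0 = (-7.0711,-0.0000,5.0000)
cross product → J_v[:, 0] = (0.0000,-7.0711,0.0000)
J_ω[:, 0] = z_0
entry J[1][0] = -7.0711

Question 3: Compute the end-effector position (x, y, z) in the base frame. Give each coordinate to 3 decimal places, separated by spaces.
-7.071 -0.000 5.000

after link 1: o_1 = (0.0000, 0.0000, 2.0000)
after link 2: o_2 = (-0.7071, -0.7071, 2.0000)
after link 3: o_3 = (-2.8284, 1.4142, 2.0000)
after link 4: o_4 = (-5.6569, -1.4142, 5.0000)
after link 5: o_5 = (-7.0711, -0.0000, 5.0000)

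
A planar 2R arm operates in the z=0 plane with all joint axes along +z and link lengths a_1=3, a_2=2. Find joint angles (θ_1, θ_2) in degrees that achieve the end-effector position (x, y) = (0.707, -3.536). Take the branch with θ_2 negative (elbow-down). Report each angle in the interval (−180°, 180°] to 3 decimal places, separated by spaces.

-45.008 -89.985

cos θ_2 = (13.0031−3²−2²)/(2·3·2) = 0.0003; θ_2 = -89.9850° (elbow-down)
β = atan2(-3.5360,0.7070) = -78.6932°; ψ = atan2(-2.0000,3.0005) = -33.6854°
θ_1 = β − ψ = -45.0077°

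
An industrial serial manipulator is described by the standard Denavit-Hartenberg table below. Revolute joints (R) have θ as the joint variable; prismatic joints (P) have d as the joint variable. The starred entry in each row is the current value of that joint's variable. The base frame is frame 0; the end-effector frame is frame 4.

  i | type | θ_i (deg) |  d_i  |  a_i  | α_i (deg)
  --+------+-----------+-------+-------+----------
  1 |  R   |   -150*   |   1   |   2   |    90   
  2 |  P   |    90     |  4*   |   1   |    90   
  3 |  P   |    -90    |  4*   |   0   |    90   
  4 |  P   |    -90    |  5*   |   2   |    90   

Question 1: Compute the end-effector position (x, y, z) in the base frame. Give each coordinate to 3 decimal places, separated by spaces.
after link 1: o_1 = (-1.7321, -1.0000, 1.0000)
after link 2: o_2 = (-3.7321, 2.4641, 2.0000)
after link 3: o_3 = (-7.1962, 0.4641, 2.0000)
after link 4: o_4 = (-5.4641, 1.4641, -3.0000)

-5.464 1.464 -3.000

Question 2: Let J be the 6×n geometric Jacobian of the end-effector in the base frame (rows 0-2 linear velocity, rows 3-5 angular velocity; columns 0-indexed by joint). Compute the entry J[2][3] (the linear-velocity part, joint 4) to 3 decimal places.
prismatic axis z_3 = (0.0000,0.0000,-1.0000)
J_v[:, 3] = z_3; J_ω[:, 3] = (0,0,0)
entry J[2][3] = -1.0000

-1.000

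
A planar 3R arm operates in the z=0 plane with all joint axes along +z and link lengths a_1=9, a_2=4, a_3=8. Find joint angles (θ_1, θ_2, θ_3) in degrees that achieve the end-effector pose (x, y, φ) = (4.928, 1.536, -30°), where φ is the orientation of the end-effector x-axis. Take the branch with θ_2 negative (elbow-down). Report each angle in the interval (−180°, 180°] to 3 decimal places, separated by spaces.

129.730 -149.997 -9.733

wrist centre = target − a_3·(cos φ, sin φ) = (-2.0002, 5.5360)
cos θ_2 = (34.6481−9²−4²)/(2·9·4) = -0.8660; θ_2 = -149.9969° (elbow-down)
β = atan2(5.5360,-2.0002) = 109.8652°; ψ = atan2(-2.0002,5.5360) = -19.8650°
θ_1 = β − ψ = 129.7303°
θ_3 = φ − θ_1 − θ_2 = -9.7333° (wrapped to (-180°,180°])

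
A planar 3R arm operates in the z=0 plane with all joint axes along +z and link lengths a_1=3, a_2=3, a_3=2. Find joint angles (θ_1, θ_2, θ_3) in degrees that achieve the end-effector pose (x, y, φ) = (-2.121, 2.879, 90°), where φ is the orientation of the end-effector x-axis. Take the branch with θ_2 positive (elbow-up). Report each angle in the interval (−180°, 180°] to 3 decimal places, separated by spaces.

89.988 135.004 -134.991

wrist centre = target − a_3·(cos φ, sin φ) = (-2.1210, 0.8790)
cos θ_2 = (5.2713−3²−3²)/(2·3·3) = -0.7072; θ_2 = 135.0036° (elbow-up)
β = atan2(0.8790,-2.1210) = 157.4896°; ψ = atan2(2.1212,0.8785) = 67.5018°
θ_1 = β − ψ = 89.9878°
θ_3 = φ − θ_1 − θ_2 = -134.9913° (wrapped to (-180°,180°])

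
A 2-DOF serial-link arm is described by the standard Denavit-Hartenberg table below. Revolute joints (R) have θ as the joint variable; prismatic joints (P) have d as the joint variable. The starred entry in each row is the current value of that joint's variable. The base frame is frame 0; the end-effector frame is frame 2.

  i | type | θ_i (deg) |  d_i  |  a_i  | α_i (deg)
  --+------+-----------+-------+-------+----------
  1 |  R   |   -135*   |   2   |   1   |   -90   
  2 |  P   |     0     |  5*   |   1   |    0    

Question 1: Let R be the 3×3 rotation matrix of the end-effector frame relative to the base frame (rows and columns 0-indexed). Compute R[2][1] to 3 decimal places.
-1.000

End-effector y-axis (col 1 of R) = (0.0000,-0.0000,-1.0000)
R[2][1] = -1.0000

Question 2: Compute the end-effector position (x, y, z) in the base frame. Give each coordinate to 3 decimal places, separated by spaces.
2.121 -4.950 2.000

after link 1: o_1 = (-0.7071, -0.7071, 2.0000)
after link 2: o_2 = (2.1213, -4.9497, 2.0000)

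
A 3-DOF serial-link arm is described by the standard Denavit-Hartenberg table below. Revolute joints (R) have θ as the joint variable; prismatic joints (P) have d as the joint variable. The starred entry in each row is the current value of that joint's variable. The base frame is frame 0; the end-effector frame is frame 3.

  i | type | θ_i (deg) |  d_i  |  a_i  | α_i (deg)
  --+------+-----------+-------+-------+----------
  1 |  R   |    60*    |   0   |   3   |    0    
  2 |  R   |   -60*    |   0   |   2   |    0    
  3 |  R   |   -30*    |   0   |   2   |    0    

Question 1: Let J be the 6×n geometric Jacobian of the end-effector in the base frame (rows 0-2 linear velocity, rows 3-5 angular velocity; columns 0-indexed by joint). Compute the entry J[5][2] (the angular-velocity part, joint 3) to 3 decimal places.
axis z_2 = (0.0000,0.0000,1.0000); lever o_n−o_2 = (1.7321,-1.0000,0.0000)
cross product → J_v[:, 2] = (1.0000,1.7321,-0.0000)
J_ω[:, 2] = z_2
entry J[5][2] = 1.0000

1.000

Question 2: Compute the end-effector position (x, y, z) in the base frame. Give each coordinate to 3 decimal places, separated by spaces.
after link 1: o_1 = (1.5000, 2.5981, 0.0000)
after link 2: o_2 = (3.5000, 2.5981, 0.0000)
after link 3: o_3 = (5.2321, 1.5981, 0.0000)

5.232 1.598 0.000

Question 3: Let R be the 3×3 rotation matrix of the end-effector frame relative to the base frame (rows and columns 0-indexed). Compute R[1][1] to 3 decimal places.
0.866

End-effector y-axis (col 1 of R) = (0.5000,0.8660,0.0000)
R[1][1] = 0.8660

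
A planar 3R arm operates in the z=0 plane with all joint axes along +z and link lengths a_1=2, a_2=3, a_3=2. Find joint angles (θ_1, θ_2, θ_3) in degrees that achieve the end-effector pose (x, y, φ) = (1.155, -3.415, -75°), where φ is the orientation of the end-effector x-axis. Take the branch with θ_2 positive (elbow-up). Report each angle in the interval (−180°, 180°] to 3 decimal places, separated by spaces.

-178.507 150.017 -46.509

wrist centre = target − a_3·(cos φ, sin φ) = (0.6374, -1.4831)
cos θ_2 = (2.6060−2²−3²)/(2·2·3) = -0.8662; θ_2 = 150.0166° (elbow-up)
β = atan2(-1.4831,0.6374) = -66.7451°; ψ = atan2(1.4992,-0.5985) = 111.7622°
θ_1 = β − ψ = -178.5073°
θ_3 = φ − θ_1 − θ_2 = -46.5093° (wrapped to (-180°,180°])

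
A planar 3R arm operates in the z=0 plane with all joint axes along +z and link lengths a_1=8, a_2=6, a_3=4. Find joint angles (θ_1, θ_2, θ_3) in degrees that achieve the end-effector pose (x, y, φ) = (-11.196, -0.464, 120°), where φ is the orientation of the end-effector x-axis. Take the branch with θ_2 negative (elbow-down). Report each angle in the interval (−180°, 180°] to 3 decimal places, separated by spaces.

wrist centre = target − a_3·(cos φ, sin φ) = (-9.1960, -3.9281)
cos θ_2 = (99.9964−8²−6²)/(2·8·6) = -0.0000; θ_2 = -90.0021° (elbow-down)
β = atan2(-3.9281,-9.1960) = -156.8701°; ψ = atan2(-6.0000,7.9998) = -36.8707°
θ_1 = β − ψ = -119.9994°
θ_3 = φ − θ_1 − θ_2 = -29.9984° (wrapped to (-180°,180°])

-119.999 -90.002 -29.998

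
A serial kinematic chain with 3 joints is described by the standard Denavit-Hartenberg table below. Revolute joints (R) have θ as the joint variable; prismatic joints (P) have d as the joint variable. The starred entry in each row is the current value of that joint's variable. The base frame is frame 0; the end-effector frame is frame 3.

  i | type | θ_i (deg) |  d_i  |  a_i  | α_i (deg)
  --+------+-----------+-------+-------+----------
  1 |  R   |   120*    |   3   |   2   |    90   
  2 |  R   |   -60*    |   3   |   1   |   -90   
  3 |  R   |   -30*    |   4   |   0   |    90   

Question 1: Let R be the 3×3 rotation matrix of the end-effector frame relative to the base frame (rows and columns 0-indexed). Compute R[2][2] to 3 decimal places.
0.433

End-effector z-axis (col 2 of R) = (0.8750,0.2165,0.4330)
R[2][2] = 0.4330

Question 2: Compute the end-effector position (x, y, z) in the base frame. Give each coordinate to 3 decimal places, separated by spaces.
-0.384 6.665 4.134

after link 1: o_1 = (-1.0000, 1.7321, 3.0000)
after link 2: o_2 = (1.3481, 3.6651, 2.1340)
after link 3: o_3 = (-0.3840, 6.6651, 4.1340)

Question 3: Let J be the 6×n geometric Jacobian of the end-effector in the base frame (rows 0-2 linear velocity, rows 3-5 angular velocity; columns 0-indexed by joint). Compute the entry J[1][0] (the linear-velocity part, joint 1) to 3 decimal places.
-0.384

axis z_0 = ẑ; lever o_n−o_0 = (-0.3840,6.6651,4.1340)
cross product → J_v[:, 0] = (-6.6651,-0.3840,0.0000)
J_ω[:, 0] = z_0
entry J[1][0] = -0.3840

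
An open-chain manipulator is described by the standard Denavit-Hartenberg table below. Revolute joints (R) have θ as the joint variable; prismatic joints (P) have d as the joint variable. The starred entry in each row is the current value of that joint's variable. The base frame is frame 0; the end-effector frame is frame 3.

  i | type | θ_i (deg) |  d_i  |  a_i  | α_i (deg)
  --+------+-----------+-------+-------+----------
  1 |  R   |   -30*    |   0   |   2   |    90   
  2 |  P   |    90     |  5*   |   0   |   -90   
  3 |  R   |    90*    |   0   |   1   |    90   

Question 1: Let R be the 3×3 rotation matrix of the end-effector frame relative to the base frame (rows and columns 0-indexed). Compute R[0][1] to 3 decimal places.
End-effector y-axis (col 1 of R) = (-0.8660,0.5000,-0.0000)
R[0][1] = -0.8660

-0.866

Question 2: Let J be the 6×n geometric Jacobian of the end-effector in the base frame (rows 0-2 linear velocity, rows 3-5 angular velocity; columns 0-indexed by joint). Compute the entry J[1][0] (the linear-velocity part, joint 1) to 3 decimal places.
-0.268

axis z_0 = ẑ; lever o_n−o_0 = (-0.2679,-4.4641,0.0000)
cross product → J_v[:, 0] = (4.4641,-0.2679,0.0000)
J_ω[:, 0] = z_0
entry J[1][0] = -0.2679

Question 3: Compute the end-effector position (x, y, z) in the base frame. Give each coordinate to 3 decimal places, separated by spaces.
-0.268 -4.464 0.000

after link 1: o_1 = (1.7321, -1.0000, 0.0000)
after link 2: o_2 = (-0.7679, -5.3301, 0.0000)
after link 3: o_3 = (-0.2679, -4.4641, 0.0000)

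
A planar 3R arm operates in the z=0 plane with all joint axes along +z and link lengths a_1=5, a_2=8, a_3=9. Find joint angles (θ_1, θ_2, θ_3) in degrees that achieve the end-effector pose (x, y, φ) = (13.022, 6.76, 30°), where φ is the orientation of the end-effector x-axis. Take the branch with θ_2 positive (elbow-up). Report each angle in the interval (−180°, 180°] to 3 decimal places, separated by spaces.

-73.238 134.994 -31.756

wrist centre = target − a_3·(cos φ, sin φ) = (5.2278, 2.2600)
cos θ_2 = (32.4372−5²−8²)/(2·5·8) = -0.7070; θ_2 = 134.9942° (elbow-up)
β = atan2(2.2600,5.2278) = 23.3791°; ψ = atan2(5.6574,-0.6563) = 96.6169°
θ_1 = β − ψ = -73.2378°
θ_3 = φ − θ_1 − θ_2 = -31.7564° (wrapped to (-180°,180°])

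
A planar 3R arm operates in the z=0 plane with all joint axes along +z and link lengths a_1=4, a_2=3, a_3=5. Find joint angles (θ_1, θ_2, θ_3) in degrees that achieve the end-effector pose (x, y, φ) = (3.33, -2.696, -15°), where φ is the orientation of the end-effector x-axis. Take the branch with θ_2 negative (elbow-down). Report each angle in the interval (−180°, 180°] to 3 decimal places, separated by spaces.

-89.995 -150.006 -134.999

wrist centre = target − a_3·(cos φ, sin φ) = (-1.4996, -1.4019)
cos θ_2 = (4.2142−4²−3²)/(2·4·3) = -0.8661; θ_2 = -150.0056° (elbow-down)
β = atan2(-1.4019,-1.4996) = -136.9290°; ψ = atan2(-1.4997,1.4018) = -46.9338°
θ_1 = β − ψ = -89.9952°
θ_3 = φ − θ_1 − θ_2 = -134.9993° (wrapped to (-180°,180°])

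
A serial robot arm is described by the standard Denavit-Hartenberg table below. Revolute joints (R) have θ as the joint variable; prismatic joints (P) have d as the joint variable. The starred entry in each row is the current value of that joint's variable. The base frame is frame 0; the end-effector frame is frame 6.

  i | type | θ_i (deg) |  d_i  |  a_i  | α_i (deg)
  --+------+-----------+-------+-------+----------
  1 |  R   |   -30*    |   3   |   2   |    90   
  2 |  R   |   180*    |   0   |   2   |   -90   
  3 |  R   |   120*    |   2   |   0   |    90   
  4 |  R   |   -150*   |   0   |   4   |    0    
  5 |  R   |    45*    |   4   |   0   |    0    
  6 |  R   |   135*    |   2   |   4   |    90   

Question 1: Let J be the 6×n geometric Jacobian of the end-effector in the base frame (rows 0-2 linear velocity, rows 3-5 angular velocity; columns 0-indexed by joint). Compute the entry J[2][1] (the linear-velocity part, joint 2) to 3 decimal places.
axis z_1 = (-0.5000,-0.8660,0.0000); lever o_n−o_1 = (-4.7321,6.1962,-2.0000)
cross product → J_v[:, 1] = (1.7321,-1.0000,-7.1962)
J_ω[:, 1] = z_1
entry J[2][1] = -7.1962

-7.196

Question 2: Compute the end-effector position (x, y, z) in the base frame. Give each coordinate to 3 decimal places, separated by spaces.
after link 1: o_1 = (1.7321, -1.0000, 3.0000)
after link 2: o_2 = (0.0000, 0.0000, 3.0000)
after link 3: o_3 = (-0.0000, -0.0000, 1.0000)
after link 4: o_4 = (-3.0000, -1.7321, 3.0000)
after link 5: o_5 = (-5.0000, 1.7321, 3.0000)
after link 6: o_6 = (-3.0000, 5.1962, 1.0000)

-3.000 5.196 1.000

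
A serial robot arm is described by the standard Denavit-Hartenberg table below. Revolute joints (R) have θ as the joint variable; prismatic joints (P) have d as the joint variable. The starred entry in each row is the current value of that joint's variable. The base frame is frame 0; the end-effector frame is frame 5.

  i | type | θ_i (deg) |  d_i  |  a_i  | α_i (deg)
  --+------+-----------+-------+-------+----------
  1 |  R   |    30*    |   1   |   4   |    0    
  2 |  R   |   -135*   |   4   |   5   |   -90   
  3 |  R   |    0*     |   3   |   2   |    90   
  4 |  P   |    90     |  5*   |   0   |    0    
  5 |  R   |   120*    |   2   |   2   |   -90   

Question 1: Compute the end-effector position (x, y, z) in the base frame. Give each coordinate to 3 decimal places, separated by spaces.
4.033 -3.606 12.000

after link 1: o_1 = (3.4641, 2.0000, 1.0000)
after link 2: o_2 = (2.1700, -2.8296, 5.0000)
after link 3: o_3 = (4.5501, -5.5379, 5.0000)
after link 4: o_4 = (4.5501, -5.5379, 10.0000)
after link 5: o_5 = (4.0325, -3.6061, 12.0000)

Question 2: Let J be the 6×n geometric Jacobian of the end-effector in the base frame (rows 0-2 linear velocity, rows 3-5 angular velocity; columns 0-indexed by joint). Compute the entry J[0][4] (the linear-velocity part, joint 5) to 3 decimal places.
axis z_4 = (-0.0000,-0.0000,1.0000); lever o_n−o_4 = (-0.5176,1.9319,2.0000)
cross product → J_v[:, 4] = (-1.9319,-0.5176,-0.0000)
J_ω[:, 4] = z_4
entry J[0][4] = -1.9319

-1.932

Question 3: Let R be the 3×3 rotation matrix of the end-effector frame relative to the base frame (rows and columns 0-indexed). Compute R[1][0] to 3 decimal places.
End-effector x-axis (col 0 of R) = (-0.2588,0.9659,0.0000)
R[1][0] = 0.9659

0.966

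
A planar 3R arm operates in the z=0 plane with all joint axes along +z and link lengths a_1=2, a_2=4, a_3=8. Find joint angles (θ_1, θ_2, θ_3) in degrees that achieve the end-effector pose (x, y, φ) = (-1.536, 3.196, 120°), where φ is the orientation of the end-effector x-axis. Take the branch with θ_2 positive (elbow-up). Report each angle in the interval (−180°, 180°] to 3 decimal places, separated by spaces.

wrist centre = target − a_3·(cos φ, sin φ) = (2.4640, -3.7322)
cos θ_2 = (20.0006−2²−4²)/(2·2·4) = 0.0000; θ_2 = 89.9977° (elbow-up)
β = atan2(-3.7322,2.4640) = -56.5672°; ψ = atan2(4.0000,2.0002) = 63.4331°
θ_1 = β − ψ = -120.0003°
θ_3 = φ − θ_1 − θ_2 = 150.0026° (wrapped to (-180°,180°])

-120.000 89.998 150.003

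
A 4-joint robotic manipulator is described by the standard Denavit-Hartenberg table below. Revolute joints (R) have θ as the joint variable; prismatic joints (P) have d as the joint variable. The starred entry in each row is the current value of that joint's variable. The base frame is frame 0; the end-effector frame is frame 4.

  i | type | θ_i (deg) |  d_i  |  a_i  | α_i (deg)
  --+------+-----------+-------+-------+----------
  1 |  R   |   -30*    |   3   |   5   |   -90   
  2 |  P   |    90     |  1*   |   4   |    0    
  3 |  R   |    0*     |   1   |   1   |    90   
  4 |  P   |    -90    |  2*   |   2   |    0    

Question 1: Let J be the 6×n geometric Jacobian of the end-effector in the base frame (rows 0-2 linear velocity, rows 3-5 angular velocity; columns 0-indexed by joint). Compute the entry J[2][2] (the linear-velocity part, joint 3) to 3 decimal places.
-2.000

axis z_2 = (0.5000,0.8660,0.0000); lever o_n−o_2 = (1.2321,-1.8660,-1.0000)
cross product → J_v[:, 2] = (-0.8660,0.5000,-2.0000)
J_ω[:, 2] = z_2
entry J[2][2] = -2.0000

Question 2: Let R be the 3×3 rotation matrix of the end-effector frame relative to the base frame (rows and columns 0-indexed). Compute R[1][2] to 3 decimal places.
-0.500

End-effector z-axis (col 2 of R) = (0.8660,-0.5000,0.0000)
R[1][2] = -0.5000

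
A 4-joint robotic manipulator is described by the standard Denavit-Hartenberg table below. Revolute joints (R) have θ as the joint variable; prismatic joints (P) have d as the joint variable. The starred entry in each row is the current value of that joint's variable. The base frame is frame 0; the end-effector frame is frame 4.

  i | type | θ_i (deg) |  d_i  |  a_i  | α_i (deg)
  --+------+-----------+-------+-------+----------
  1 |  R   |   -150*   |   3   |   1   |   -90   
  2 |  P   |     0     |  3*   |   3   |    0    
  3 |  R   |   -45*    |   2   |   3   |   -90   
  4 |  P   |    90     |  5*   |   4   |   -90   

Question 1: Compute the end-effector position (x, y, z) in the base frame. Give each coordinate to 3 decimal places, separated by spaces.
-7.863 -5.694 1.586

after link 1: o_1 = (-0.8660, -0.5000, 3.0000)
after link 2: o_2 = (-1.9641, -4.5981, 3.0000)
after link 3: o_3 = (-2.8012, -7.3908, 5.1213)
after link 4: o_4 = (-7.8631, -5.6945, 1.5858)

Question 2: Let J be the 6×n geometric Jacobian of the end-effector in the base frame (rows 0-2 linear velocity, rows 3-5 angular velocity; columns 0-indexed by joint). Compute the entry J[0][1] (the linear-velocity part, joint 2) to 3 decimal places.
0.500

prismatic axis z_1 = (0.5000,-0.8660,0.0000)
J_v[:, 1] = z_1; J_ω[:, 1] = (0,0,0)
entry J[0][1] = 0.5000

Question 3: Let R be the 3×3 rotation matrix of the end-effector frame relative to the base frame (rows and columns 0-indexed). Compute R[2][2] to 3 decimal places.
-0.707

End-effector z-axis (col 2 of R) = (0.6124,0.3536,-0.7071)
R[2][2] = -0.7071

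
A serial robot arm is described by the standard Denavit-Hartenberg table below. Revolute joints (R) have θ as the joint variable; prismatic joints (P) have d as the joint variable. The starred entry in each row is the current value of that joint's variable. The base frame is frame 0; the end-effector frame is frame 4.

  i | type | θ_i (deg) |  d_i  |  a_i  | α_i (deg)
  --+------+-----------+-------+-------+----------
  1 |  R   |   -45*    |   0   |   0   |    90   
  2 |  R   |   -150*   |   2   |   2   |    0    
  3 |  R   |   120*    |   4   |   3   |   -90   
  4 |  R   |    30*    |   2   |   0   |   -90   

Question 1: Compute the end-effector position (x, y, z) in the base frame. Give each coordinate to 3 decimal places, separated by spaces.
after link 1: o_1 = (0.0000, 0.0000, 0.0000)
after link 2: o_2 = (-2.6390, -0.1895, -1.0000)
after link 3: o_3 = (-3.6303, -4.8550, -2.5000)
after link 4: o_4 = (-2.9232, -5.5621, -0.7679)

-2.923 -5.562 -0.768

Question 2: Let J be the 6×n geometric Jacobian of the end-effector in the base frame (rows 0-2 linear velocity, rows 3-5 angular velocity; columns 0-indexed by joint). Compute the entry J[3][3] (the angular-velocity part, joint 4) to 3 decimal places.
0.354

axis z_3 = (0.3536,-0.3536,0.8660); lever o_n−o_3 = (0.7071,-0.7071,1.7321)
cross product → J_v[:, 3] = (0.0000,0.0000,-0.0000)
J_ω[:, 3] = z_3
entry J[3][3] = 0.3536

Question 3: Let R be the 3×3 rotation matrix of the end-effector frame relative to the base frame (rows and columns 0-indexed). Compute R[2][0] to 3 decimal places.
End-effector x-axis (col 0 of R) = (0.8839,-0.1768,-0.4330)
R[2][0] = -0.4330

-0.433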